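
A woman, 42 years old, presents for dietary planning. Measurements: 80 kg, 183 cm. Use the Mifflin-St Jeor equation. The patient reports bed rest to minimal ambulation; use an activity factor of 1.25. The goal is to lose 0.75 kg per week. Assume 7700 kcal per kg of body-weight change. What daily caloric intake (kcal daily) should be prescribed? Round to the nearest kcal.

1141 kcal daily

Mifflin-St Jeor (female): BMR = 10(80) + 6.25(183) − 5(42) − 161 = 800 + 1143.75 − 210 − 161 = 1572.75 kcal/day.
TEE = 1572.75 × 1.25 = 1965.9375 kcal/day.
Required daily deficit = 0.75 × 7700 ÷ 7 = 825 kcal/day.
Target intake = 1965.9375 − 825 = 1140.9375 kcal/day.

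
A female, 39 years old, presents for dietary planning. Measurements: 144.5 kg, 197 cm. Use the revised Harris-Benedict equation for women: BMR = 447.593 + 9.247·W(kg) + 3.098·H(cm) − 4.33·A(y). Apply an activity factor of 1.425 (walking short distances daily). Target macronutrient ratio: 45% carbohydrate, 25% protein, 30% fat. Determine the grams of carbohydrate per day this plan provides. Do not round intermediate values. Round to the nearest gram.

357 g/day

Harris-Benedict: BMR = 447.593 + 9.247(144.5) + 3.098(197) − 4.33(39) = 2225.2205 kcal/day.
TEE = 2225.2205 × 1.425 = 3170.9392 kcal/day.
Carbohydrate energy = 45% × 3170.9392 = 1426.9226 kcal.
Carbohydrate = 1426.9226 ÷ 4 kcal/g = 356.7307 g.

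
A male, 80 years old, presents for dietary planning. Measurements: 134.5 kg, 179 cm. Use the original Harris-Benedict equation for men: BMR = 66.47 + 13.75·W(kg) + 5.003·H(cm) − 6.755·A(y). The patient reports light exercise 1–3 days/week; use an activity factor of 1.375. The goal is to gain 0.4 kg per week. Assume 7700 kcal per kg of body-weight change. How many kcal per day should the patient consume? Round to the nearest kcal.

Harris-Benedict: BMR = 66.47 + 13.75(134.5) + 5.003(179) − 6.755(80) = 2270.982 kcal/day.
TEE = 2270.982 × 1.375 = 3122.6003 kcal/day.
Required daily surplus = 0.4 × 7700 ÷ 7 = 440 kcal/day.
Target intake = 3122.6003 + 440 = 3562.6003 kcal/day.

3563 kcal per day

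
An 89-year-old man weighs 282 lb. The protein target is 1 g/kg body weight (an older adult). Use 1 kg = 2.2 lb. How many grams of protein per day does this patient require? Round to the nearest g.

128 g/day

Weight in kg = 282 ÷ 2.2 = 128.1818 kg.
Protein = 1 g/kg × 128.1818 kg = 128.1818 g/day.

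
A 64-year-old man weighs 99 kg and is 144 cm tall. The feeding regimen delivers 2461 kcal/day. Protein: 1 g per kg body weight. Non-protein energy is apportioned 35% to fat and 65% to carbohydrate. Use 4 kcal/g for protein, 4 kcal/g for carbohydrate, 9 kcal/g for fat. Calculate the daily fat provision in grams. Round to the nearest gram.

80 g/day

Protein = 1 × 99 = 99 g → 99 × 4 = 396 kcal.
Non-protein calories = 2461 − 396 = 2065 kcal.
Fat: 35% × 2065 = 722.75 kcal; carbohydrate: 1342.25 kcal.
Fat: 722.75 kcal ÷ 9 kcal/g = 80.3056 g.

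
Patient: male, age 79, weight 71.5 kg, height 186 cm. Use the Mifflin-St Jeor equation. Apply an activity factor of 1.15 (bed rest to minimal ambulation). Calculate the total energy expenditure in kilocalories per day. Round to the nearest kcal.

Mifflin-St Jeor (male): BMR = 10(71.5) + 6.25(186) − 5(79) + 5 = 715 + 1162.5 − 395 + 5 = 1487.5 kcal/day.
TEE = BMR × activity factor = 1487.5 × 1.15 = 1710.625 kcal/day.

1711 kilocalories per day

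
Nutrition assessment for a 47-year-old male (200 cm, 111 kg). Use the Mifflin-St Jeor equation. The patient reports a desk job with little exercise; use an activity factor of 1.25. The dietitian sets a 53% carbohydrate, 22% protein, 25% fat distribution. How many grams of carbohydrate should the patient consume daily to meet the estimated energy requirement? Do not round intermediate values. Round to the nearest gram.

Mifflin-St Jeor (male): BMR = 10(111) + 6.25(200) − 5(47) + 5 = 1110 + 1250 − 235 + 5 = 2130 kcal/day.
TEE = 2130 × 1.25 = 2662.5 kcal/day.
Carbohydrate energy = 53% × 2662.5 = 1411.125 kcal.
Carbohydrate = 1411.125 ÷ 4 kcal/g = 352.7813 g.

353 g/day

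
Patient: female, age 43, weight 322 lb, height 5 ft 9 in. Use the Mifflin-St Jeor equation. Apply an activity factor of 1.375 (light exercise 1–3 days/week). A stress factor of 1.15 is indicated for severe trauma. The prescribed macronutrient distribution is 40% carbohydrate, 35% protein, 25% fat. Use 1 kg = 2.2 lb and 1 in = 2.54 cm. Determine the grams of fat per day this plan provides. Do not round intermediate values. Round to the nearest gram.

Convert to metric: weight = 322 ÷ 2.2 = 146.3636 kg; height = (5×12 + 9) × 2.54 = 69 × 2.54 = 175.26 cm.
Mifflin-St Jeor (female): BMR = 10(146.3636) + 6.25(175.26) − 5(43) − 161 = 1463.6364 + 1095.375 − 215 − 161 = 2183.0114 kcal/day.
TEE = 2183.0114 × 1.375 = 3001.6406 kcal/day.
With stress factor 1.15: 3001.6406 × 1.15 = 3451.8867 kcal/day.
Fat energy = 25% × 3451.8867 = 862.9717 kcal.
Fat = 862.9717 ÷ 9 kcal/g = 95.8857 g.

96 g/day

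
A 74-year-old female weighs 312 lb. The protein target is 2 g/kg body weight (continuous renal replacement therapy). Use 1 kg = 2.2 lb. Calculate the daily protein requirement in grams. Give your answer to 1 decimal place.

Weight in kg = 312 ÷ 2.2 = 141.8182 kg.
Protein = 2 g/kg × 141.8182 kg = 283.6364 g/day.

283.6 g/day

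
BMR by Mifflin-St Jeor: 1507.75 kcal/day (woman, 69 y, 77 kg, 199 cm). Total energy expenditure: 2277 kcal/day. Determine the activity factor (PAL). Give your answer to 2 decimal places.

1.51

Activity factor = TEE ÷ BMR = 2277 ÷ 1507.75 = 1.51.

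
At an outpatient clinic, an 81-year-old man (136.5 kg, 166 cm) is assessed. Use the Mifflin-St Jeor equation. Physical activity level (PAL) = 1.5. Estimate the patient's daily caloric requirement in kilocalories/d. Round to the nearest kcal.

Mifflin-St Jeor (male): BMR = 10(136.5) + 6.25(166) − 5(81) + 5 = 1365 + 1037.5 − 405 + 5 = 2002.5 kcal/day.
TEE = BMR × activity factor = 2002.5 × 1.5 = 3003.75 kcal/day.

3004 kilocalories/d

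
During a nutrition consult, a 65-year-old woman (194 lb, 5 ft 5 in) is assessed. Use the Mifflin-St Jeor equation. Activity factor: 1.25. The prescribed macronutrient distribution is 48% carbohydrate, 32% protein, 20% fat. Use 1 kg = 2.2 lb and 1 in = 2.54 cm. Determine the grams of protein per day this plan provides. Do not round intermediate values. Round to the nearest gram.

Convert to metric: weight = 194 ÷ 2.2 = 88.1818 kg; height = (5×12 + 5) × 2.54 = 65 × 2.54 = 165.1 cm.
Mifflin-St Jeor (female): BMR = 10(88.1818) + 6.25(165.1) − 5(65) − 161 = 881.8182 + 1031.875 − 325 − 161 = 1427.6932 kcal/day.
TEE = 1427.6932 × 1.25 = 1784.6165 kcal/day.
Protein energy = 32% × 1784.6165 = 571.0773 kcal.
Protein = 571.0773 ÷ 4 kcal/g = 142.7693 g.

143 g/day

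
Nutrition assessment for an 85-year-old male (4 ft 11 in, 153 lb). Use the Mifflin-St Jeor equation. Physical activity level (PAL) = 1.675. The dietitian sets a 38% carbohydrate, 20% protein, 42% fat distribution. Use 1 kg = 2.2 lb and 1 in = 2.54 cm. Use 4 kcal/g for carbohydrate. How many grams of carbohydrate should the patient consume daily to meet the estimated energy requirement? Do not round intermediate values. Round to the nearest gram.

193 g/day

Convert to metric: weight = 153 ÷ 2.2 = 69.5455 kg; height = (4×12 + 11) × 2.54 = 59 × 2.54 = 149.86 cm.
Mifflin-St Jeor (male): BMR = 10(69.5455) + 6.25(149.86) − 5(85) + 5 = 695.4545 + 936.625 − 425 + 5 = 1212.0795 kcal/day.
TEE = 1212.0795 × 1.675 = 2030.2332 kcal/day.
Carbohydrate energy = 38% × 2030.2332 = 771.4886 kcal.
Carbohydrate = 771.4886 ÷ 4 kcal/g = 192.8722 g.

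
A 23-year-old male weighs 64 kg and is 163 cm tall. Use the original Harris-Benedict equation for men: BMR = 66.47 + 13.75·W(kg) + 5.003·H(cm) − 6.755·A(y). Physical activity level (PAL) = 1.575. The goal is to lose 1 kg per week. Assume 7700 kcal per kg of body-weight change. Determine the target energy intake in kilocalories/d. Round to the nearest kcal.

Harris-Benedict: BMR = 66.47 + 13.75(64) + 5.003(163) − 6.755(23) = 1606.594 kcal/day.
TEE = 1606.594 × 1.575 = 2530.3856 kcal/day.
Required daily deficit = 1 × 7700 ÷ 7 = 1100 kcal/day.
Target intake = 2530.3856 − 1100 = 1430.3856 kcal/day.

1430 kilocalories/d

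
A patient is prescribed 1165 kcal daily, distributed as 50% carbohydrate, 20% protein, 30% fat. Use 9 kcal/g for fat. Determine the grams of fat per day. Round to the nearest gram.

39 g/day

Fat energy = 30% × 1165 = 349.5 kcal.
At 9 kcal/g: 349.5 ÷ 9 = 38.8333 g.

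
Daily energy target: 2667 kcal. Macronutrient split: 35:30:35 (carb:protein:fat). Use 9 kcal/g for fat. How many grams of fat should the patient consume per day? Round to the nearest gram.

Fat energy = 35% × 2667 = 933.45 kcal.
At 9 kcal/g: 933.45 ÷ 9 = 103.7167 g.

104 g/day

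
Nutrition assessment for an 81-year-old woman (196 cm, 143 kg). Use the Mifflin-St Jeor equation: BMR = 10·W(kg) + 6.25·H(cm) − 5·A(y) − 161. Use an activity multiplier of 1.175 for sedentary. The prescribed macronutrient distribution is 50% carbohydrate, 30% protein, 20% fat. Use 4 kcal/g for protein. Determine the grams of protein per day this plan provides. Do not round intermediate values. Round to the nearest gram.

Mifflin-St Jeor (female): BMR = 10(143) + 6.25(196) − 5(81) − 161 = 1430 + 1225 − 405 − 161 = 2089 kcal/day.
TEE = 2089 × 1.175 = 2454.575 kcal/day.
Protein energy = 30% × 2454.575 = 736.3725 kcal.
Protein = 736.3725 ÷ 4 kcal/g = 184.0931 g.

184 g/day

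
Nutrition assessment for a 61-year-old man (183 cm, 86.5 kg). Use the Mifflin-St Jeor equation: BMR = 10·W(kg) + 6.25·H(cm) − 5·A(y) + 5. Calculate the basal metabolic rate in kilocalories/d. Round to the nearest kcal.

Mifflin-St Jeor (male): BMR = 10(86.5) + 6.25(183) − 5(61) + 5 = 865 + 1143.75 − 305 + 5 = 1708.75 kcal/day.

1709 kilocalories/d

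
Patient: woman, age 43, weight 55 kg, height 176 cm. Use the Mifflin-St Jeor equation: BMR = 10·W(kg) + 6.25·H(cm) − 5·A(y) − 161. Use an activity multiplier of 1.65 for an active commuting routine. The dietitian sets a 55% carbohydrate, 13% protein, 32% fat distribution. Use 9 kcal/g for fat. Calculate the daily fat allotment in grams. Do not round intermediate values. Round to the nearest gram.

75 g/day

Mifflin-St Jeor (female): BMR = 10(55) + 6.25(176) − 5(43) − 161 = 550 + 1100 − 215 − 161 = 1274 kcal/day.
TEE = 1274 × 1.65 = 2102.1 kcal/day.
Fat energy = 32% × 2102.1 = 672.672 kcal.
Fat = 672.672 ÷ 9 kcal/g = 74.7413 g.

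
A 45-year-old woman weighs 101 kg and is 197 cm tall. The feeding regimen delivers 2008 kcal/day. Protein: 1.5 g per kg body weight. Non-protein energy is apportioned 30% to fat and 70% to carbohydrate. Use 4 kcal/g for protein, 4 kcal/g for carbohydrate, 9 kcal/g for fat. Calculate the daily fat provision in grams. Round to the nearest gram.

Protein = 1.5 × 101 = 151.5 g → 151.5 × 4 = 606 kcal.
Non-protein calories = 2008 − 606 = 1402 kcal.
Fat: 30% × 1402 = 420.6 kcal; carbohydrate: 981.4 kcal.
Fat: 420.6 kcal ÷ 9 kcal/g = 46.7333 g.

47 g/day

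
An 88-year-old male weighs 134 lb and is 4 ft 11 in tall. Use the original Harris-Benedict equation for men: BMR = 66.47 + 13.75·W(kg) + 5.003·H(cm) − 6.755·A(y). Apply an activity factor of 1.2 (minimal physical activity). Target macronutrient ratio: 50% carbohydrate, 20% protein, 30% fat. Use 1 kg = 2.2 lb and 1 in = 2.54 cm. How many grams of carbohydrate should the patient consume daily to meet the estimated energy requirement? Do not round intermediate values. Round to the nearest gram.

Convert to metric: weight = 134 ÷ 2.2 = 60.9091 kg; height = (4×12 + 11) × 2.54 = 59 × 2.54 = 149.86 cm.
Harris-Benedict: BMR = 66.47 + 13.75(60.9091) + 5.003(149.86) − 6.755(88) = 1059.2796 kcal/day.
TEE = 1059.2796 × 1.2 = 1271.1355 kcal/day.
Carbohydrate energy = 50% × 1271.1355 = 635.5677 kcal.
Carbohydrate = 635.5677 ÷ 4 kcal/g = 158.8919 g.

159 g/day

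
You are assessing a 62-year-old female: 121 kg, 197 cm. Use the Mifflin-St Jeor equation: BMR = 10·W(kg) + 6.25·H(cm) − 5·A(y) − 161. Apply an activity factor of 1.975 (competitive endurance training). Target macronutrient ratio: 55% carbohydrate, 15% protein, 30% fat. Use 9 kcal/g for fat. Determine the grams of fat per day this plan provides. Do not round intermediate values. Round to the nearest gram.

Mifflin-St Jeor (female): BMR = 10(121) + 6.25(197) − 5(62) − 161 = 1210 + 1231.25 − 310 − 161 = 1970.25 kcal/day.
TEE = 1970.25 × 1.975 = 3891.2438 kcal/day.
Fat energy = 30% × 3891.2438 = 1167.3731 kcal.
Fat = 1167.3731 ÷ 9 kcal/g = 129.7081 g.

130 g/day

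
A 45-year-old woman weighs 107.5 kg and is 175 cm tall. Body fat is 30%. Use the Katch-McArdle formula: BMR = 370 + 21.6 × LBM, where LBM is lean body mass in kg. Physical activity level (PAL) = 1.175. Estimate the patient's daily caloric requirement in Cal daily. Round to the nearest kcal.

2345 Cal daily

LBM = 107.5 × (1 − 0.3) = 75.25 kg. Katch-McArdle: BMR = 370 + 21.6 × 75.25 = 1995.4 kcal/day.
TEE = BMR × activity factor = 1995.4 × 1.175 = 2344.595 kcal/day.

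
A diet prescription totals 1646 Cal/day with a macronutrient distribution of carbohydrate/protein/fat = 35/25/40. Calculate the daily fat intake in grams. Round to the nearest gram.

Fat energy = 40% × 1646 = 658.4 kcal.
At 9 kcal/g: 658.4 ÷ 9 = 73.1556 g.

73 g/day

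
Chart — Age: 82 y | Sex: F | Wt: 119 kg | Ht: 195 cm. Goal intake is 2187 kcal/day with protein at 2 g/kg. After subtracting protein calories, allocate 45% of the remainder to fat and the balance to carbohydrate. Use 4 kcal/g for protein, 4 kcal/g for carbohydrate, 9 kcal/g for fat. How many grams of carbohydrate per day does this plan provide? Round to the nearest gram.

170 g/day

Protein = 2 × 119 = 238 g → 238 × 4 = 952 kcal.
Non-protein calories = 2187 − 952 = 1235 kcal.
Fat: 45% × 1235 = 555.75 kcal; carbohydrate: 679.25 kcal.
Carbohydrate: 679.25 kcal ÷ 4 kcal/g = 169.8125 g.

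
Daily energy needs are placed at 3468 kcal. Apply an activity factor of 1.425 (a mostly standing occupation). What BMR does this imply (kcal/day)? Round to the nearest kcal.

BMR = TEE ÷ activity factor = 3468 ÷ 1.425 = 2433.6842 kcal/day.

2434 kcal/day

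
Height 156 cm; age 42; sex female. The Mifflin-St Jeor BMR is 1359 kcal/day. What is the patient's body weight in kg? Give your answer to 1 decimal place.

1359 = 10·W + 6.25(156) − 5(42) − 161
10·W = 1359 − 604 = 755, so W = 75.5 kg.

75.5 kg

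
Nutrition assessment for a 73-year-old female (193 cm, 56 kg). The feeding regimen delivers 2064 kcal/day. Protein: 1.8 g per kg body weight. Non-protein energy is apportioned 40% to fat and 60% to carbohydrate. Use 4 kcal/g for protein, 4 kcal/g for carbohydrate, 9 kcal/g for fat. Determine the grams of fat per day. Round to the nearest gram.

Protein = 1.8 × 56 = 100.8 g → 100.8 × 4 = 403.2 kcal.
Non-protein calories = 2064 − 403.2 = 1660.8 kcal.
Fat: 40% × 1660.8 = 664.32 kcal; carbohydrate: 996.48 kcal.
Fat: 664.32 kcal ÷ 9 kcal/g = 73.8133 g.

74 g/day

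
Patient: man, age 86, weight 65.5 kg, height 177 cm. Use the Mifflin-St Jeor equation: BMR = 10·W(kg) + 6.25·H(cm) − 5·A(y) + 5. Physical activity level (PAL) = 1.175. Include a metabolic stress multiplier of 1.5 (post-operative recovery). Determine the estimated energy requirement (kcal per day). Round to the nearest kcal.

2355 kcal per day

Mifflin-St Jeor (male): BMR = 10(65.5) + 6.25(177) − 5(86) + 5 = 655 + 1106.25 − 430 + 5 = 1336.25 kcal/day.
TEE = BMR × activity factor = 1336.25 × 1.175 = 1570.0938 kcal/day.
Apply stress factor: 1570.0938 × 1.5 = 2355.1406 kcal/day.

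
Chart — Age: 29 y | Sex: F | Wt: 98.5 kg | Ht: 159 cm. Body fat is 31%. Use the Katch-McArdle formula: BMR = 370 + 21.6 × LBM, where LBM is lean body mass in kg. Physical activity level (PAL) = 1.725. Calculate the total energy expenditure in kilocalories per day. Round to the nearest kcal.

LBM = 98.5 × (1 − 0.31) = 67.965 kg. Katch-McArdle: BMR = 370 + 21.6 × 67.965 = 1838.044 kcal/day.
TEE = BMR × activity factor = 1838.044 × 1.725 = 3170.6259 kcal/day.

3171 kilocalories per day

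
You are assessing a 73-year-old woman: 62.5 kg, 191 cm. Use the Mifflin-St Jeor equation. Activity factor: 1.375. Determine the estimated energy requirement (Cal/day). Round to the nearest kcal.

1778 Cal/day

Mifflin-St Jeor (female): BMR = 10(62.5) + 6.25(191) − 5(73) − 161 = 625 + 1193.75 − 365 − 161 = 1292.75 kcal/day.
TEE = BMR × activity factor = 1292.75 × 1.375 = 1777.5313 kcal/day.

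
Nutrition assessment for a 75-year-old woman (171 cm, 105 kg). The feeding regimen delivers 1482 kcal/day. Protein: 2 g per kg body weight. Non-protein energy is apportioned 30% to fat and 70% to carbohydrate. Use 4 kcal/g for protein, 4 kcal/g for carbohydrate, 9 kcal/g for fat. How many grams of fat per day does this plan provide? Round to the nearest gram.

Protein = 2 × 105 = 210 g → 210 × 4 = 840 kcal.
Non-protein calories = 1482 − 840 = 642 kcal.
Fat: 30% × 642 = 192.6 kcal; carbohydrate: 449.4 kcal.
Fat: 192.6 kcal ÷ 9 kcal/g = 21.4 g.

21 g/day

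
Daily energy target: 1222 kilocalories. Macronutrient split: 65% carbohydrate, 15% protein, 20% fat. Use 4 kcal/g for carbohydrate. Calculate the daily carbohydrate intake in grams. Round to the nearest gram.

199 g/day

Carbohydrate energy = 65% × 1222 = 794.3 kcal.
At 4 kcal/g: 794.3 ÷ 4 = 198.575 g.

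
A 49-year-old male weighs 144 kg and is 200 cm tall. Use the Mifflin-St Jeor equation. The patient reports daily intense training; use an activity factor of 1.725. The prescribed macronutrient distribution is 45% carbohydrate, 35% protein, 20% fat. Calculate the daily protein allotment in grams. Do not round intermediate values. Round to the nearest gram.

370 g/day

Mifflin-St Jeor (male): BMR = 10(144) + 6.25(200) − 5(49) + 5 = 1440 + 1250 − 245 + 5 = 2450 kcal/day.
TEE = 2450 × 1.725 = 4226.25 kcal/day.
Protein energy = 35% × 4226.25 = 1479.1875 kcal.
Protein = 1479.1875 ÷ 4 kcal/g = 369.7969 g.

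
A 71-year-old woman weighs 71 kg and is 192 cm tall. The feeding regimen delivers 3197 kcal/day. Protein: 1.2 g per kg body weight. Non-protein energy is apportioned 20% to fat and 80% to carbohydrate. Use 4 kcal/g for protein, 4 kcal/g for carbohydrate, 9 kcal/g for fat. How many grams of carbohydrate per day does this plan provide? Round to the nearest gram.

Protein = 1.2 × 71 = 85.2 g → 85.2 × 4 = 340.8 kcal.
Non-protein calories = 3197 − 340.8 = 2856.2 kcal.
Fat: 20% × 2856.2 = 571.24 kcal; carbohydrate: 2284.96 kcal.
Carbohydrate: 2284.96 kcal ÷ 4 kcal/g = 571.24 g.

571 g/day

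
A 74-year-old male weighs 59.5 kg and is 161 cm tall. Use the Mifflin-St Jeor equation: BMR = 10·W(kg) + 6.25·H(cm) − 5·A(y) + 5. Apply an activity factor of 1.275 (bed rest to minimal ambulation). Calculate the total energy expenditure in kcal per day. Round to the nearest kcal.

Mifflin-St Jeor (male): BMR = 10(59.5) + 6.25(161) − 5(74) + 5 = 595 + 1006.25 − 370 + 5 = 1236.25 kcal/day.
TEE = BMR × activity factor = 1236.25 × 1.275 = 1576.2188 kcal/day.

1576 kcal per day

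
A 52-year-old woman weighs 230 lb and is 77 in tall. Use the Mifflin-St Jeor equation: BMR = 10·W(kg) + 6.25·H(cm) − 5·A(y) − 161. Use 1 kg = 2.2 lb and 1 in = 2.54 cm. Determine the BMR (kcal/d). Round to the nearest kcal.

1847 kcal/d

Convert to metric: weight = 230 ÷ 2.2 = 104.5455 kg; height = 77 × 2.54 = 195.58 cm.
Mifflin-St Jeor (female): BMR = 10(104.5455) + 6.25(195.58) − 5(52) − 161 = 1045.4545 + 1222.375 − 260 − 161 = 1846.8295 kcal/day.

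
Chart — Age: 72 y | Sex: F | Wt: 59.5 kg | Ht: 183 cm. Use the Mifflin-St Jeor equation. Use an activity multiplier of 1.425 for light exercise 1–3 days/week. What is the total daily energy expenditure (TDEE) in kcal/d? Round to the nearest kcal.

Mifflin-St Jeor (female): BMR = 10(59.5) + 6.25(183) − 5(72) − 161 = 595 + 1143.75 − 360 − 161 = 1217.75 kcal/day.
TEE = BMR × activity factor = 1217.75 × 1.425 = 1735.2938 kcal/day.

1735 kcal/d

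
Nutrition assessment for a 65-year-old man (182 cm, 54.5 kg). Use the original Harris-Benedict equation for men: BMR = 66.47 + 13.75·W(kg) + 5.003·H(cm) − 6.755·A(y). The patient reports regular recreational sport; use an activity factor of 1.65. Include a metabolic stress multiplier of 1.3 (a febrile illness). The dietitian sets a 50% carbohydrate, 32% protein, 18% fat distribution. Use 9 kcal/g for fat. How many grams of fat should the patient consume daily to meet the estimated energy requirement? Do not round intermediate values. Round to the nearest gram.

55 g/day

Harris-Benedict: BMR = 66.47 + 13.75(54.5) + 5.003(182) − 6.755(65) = 1287.316 kcal/day.
TEE = 1287.316 × 1.65 = 2124.0714 kcal/day.
With stress factor 1.3: 2124.0714 × 1.3 = 2761.2928 kcal/day.
Fat energy = 18% × 2761.2928 = 497.0327 kcal.
Fat = 497.0327 ÷ 9 kcal/g = 55.2259 g.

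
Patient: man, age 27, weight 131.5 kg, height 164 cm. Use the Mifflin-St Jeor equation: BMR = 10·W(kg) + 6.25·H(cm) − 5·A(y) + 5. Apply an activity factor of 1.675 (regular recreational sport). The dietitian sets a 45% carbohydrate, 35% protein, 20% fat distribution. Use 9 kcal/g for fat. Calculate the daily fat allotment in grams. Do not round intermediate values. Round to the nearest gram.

Mifflin-St Jeor (male): BMR = 10(131.5) + 6.25(164) − 5(27) + 5 = 1315 + 1025 − 135 + 5 = 2210 kcal/day.
TEE = 2210 × 1.675 = 3701.75 kcal/day.
Fat energy = 20% × 3701.75 = 740.35 kcal.
Fat = 740.35 ÷ 9 kcal/g = 82.2611 g.

82 g/day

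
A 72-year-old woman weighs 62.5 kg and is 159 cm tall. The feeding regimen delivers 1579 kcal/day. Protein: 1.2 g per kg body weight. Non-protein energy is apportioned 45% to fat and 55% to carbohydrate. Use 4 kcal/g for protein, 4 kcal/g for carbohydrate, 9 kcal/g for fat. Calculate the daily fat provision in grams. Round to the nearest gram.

Protein = 1.2 × 62.5 = 75 g → 75 × 4 = 300 kcal.
Non-protein calories = 1579 − 300 = 1279 kcal.
Fat: 45% × 1279 = 575.55 kcal; carbohydrate: 703.45 kcal.
Fat: 575.55 kcal ÷ 9 kcal/g = 63.95 g.

64 g/day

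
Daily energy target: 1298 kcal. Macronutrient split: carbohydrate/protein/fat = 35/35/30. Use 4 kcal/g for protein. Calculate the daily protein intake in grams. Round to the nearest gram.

Protein energy = 35% × 1298 = 454.3 kcal.
At 4 kcal/g: 454.3 ÷ 4 = 113.575 g.

114 g/day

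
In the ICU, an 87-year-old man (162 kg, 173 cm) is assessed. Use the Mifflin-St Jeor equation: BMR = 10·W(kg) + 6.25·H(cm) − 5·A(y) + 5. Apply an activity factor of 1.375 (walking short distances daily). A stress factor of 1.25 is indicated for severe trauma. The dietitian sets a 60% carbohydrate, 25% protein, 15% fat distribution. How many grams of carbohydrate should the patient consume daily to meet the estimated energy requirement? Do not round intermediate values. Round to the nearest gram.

Mifflin-St Jeor (male): BMR = 10(162) + 6.25(173) − 5(87) + 5 = 1620 + 1081.25 − 435 + 5 = 2271.25 kcal/day.
TEE = 2271.25 × 1.375 = 3122.9688 kcal/day.
With stress factor 1.25: 3122.9688 × 1.25 = 3903.7109 kcal/day.
Carbohydrate energy = 60% × 3903.7109 = 2342.2266 kcal.
Carbohydrate = 2342.2266 ÷ 4 kcal/g = 585.5566 g.

586 g/day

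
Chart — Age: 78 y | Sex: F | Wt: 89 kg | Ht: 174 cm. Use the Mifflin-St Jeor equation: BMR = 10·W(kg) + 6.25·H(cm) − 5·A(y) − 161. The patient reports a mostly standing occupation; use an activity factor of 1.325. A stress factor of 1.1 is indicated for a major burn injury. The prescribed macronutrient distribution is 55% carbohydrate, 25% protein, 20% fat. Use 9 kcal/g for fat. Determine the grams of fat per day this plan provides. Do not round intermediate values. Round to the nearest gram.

46 g/day

Mifflin-St Jeor (female): BMR = 10(89) + 6.25(174) − 5(78) − 161 = 890 + 1087.5 − 390 − 161 = 1426.5 kcal/day.
TEE = 1426.5 × 1.325 = 1890.1125 kcal/day.
With stress factor 1.1: 1890.1125 × 1.1 = 2079.1238 kcal/day.
Fat energy = 20% × 2079.1238 = 415.8248 kcal.
Fat = 415.8248 ÷ 9 kcal/g = 46.2028 g.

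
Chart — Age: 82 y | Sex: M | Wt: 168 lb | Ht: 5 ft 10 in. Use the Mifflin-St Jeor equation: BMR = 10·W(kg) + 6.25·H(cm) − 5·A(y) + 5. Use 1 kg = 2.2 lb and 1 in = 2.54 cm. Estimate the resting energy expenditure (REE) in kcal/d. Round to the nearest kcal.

1470 kcal/d

Convert to metric: weight = 168 ÷ 2.2 = 76.3636 kg; height = (5×12 + 10) × 2.54 = 70 × 2.54 = 177.8 cm.
Mifflin-St Jeor (male): BMR = 10(76.3636) + 6.25(177.8) − 5(82) + 5 = 763.6364 + 1111.25 − 410 + 5 = 1469.8864 kcal/day.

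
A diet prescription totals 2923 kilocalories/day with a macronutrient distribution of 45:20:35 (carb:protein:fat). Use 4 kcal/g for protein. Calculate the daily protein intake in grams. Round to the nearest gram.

Protein energy = 20% × 2923 = 584.6 kcal.
At 4 kcal/g: 584.6 ÷ 4 = 146.15 g.

146 g/day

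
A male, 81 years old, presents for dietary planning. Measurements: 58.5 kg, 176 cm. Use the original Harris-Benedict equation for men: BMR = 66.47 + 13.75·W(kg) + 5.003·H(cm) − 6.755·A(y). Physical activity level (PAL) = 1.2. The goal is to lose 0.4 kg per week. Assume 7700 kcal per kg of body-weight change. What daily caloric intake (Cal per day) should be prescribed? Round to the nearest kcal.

1005 Cal per day

Harris-Benedict: BMR = 66.47 + 13.75(58.5) + 5.003(176) − 6.755(81) = 1204.218 kcal/day.
TEE = 1204.218 × 1.2 = 1445.0616 kcal/day.
Required daily deficit = 0.4 × 7700 ÷ 7 = 440 kcal/day.
Target intake = 1445.0616 − 440 = 1005.0616 kcal/day.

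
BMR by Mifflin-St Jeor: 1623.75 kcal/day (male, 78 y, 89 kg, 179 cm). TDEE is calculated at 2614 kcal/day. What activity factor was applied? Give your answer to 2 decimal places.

1.61

Activity factor = TEE ÷ BMR = 2614 ÷ 1623.75 = 1.61.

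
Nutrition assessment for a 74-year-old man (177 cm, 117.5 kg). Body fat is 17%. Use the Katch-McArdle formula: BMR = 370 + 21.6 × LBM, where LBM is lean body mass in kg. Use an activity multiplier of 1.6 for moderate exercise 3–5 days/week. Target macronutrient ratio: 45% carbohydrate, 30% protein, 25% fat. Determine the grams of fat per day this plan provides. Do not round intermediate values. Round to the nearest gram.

110 g/day

LBM = 117.5 × (1 − 0.17) = 97.525 kg. Katch-McArdle: BMR = 370 + 21.6 × 97.525 = 2476.54 kcal/day.
TEE = 2476.54 × 1.6 = 3962.464 kcal/day.
Fat energy = 25% × 3962.464 = 990.616 kcal.
Fat = 990.616 ÷ 9 kcal/g = 110.0684 g.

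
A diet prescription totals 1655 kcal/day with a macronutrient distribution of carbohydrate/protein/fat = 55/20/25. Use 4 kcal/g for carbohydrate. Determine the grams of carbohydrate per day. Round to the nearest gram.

228 g/day

Carbohydrate energy = 55% × 1655 = 910.25 kcal.
At 4 kcal/g: 910.25 ÷ 4 = 227.5625 g.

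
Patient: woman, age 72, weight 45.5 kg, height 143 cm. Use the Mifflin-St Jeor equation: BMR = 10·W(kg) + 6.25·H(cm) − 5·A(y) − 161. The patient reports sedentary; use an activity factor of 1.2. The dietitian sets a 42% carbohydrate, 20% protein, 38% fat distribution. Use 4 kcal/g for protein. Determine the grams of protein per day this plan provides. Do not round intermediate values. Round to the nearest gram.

50 g/day

Mifflin-St Jeor (female): BMR = 10(45.5) + 6.25(143) − 5(72) − 161 = 455 + 893.75 − 360 − 161 = 827.75 kcal/day.
TEE = 827.75 × 1.2 = 993.3 kcal/day.
Protein energy = 20% × 993.3 = 198.66 kcal.
Protein = 198.66 ÷ 4 kcal/g = 49.665 g.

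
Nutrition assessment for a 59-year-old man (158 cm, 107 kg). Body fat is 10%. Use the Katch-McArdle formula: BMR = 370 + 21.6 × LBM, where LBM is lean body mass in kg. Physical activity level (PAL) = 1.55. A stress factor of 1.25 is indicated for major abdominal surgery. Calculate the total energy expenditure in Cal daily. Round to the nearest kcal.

LBM = 107 × (1 − 0.1) = 96.3 kg. Katch-McArdle: BMR = 370 + 21.6 × 96.3 = 2450.08 kcal/day.
TEE = BMR × activity factor = 2450.08 × 1.55 = 3797.624 kcal/day.
Apply stress factor: 3797.624 × 1.25 = 4747.03 kcal/day.

4747 Cal daily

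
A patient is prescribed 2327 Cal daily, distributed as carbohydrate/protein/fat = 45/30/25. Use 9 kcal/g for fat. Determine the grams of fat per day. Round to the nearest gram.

Fat energy = 25% × 2327 = 581.75 kcal.
At 9 kcal/g: 581.75 ÷ 9 = 64.6389 g.

65 g/day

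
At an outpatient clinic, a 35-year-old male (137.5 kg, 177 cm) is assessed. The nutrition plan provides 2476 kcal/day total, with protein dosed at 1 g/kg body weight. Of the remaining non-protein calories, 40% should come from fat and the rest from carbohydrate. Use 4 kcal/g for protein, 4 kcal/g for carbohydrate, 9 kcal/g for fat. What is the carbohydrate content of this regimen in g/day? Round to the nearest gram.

Protein = 1 × 137.5 = 137.5 g → 137.5 × 4 = 550 kcal.
Non-protein calories = 2476 − 550 = 1926 kcal.
Fat: 40% × 1926 = 770.4 kcal; carbohydrate: 1155.6 kcal.
Carbohydrate: 1155.6 kcal ÷ 4 kcal/g = 288.9 g.

289 g/day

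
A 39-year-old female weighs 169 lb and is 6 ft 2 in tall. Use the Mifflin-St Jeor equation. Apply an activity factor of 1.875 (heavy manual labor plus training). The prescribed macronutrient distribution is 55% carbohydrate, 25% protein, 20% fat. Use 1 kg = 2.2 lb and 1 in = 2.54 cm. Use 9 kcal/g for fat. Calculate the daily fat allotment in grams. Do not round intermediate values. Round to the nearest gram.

66 g/day

Convert to metric: weight = 169 ÷ 2.2 = 76.8182 kg; height = (6×12 + 2) × 2.54 = 74 × 2.54 = 187.96 cm.
Mifflin-St Jeor (female): BMR = 10(76.8182) + 6.25(187.96) − 5(39) − 161 = 768.1818 + 1174.75 − 195 − 161 = 1586.9318 kcal/day.
TEE = 1586.9318 × 1.875 = 2975.4972 kcal/day.
Fat energy = 20% × 2975.4972 = 595.0994 kcal.
Fat = 595.0994 ÷ 9 kcal/g = 66.1222 g.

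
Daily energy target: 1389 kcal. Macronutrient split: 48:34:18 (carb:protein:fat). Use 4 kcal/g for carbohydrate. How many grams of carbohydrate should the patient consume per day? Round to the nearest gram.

167 g/day

Carbohydrate energy = 48% × 1389 = 666.72 kcal.
At 4 kcal/g: 666.72 ÷ 4 = 166.68 g.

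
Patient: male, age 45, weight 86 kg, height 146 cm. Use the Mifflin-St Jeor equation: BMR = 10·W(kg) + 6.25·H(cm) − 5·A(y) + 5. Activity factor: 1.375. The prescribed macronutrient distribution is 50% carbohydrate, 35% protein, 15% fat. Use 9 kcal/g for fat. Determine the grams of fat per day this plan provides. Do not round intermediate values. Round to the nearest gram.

36 g/day

Mifflin-St Jeor (male): BMR = 10(86) + 6.25(146) − 5(45) + 5 = 860 + 912.5 − 225 + 5 = 1552.5 kcal/day.
TEE = 1552.5 × 1.375 = 2134.6875 kcal/day.
Fat energy = 15% × 2134.6875 = 320.2031 kcal.
Fat = 320.2031 ÷ 9 kcal/g = 35.5781 g.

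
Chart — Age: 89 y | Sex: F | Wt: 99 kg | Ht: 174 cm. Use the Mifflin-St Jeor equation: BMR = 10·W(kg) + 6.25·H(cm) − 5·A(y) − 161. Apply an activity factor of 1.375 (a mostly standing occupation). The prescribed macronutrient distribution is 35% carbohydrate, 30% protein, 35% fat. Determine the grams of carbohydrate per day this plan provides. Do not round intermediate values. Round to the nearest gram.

Mifflin-St Jeor (female): BMR = 10(99) + 6.25(174) − 5(89) − 161 = 990 + 1087.5 − 445 − 161 = 1471.5 kcal/day.
TEE = 1471.5 × 1.375 = 2023.3125 kcal/day.
Carbohydrate energy = 35% × 2023.3125 = 708.1594 kcal.
Carbohydrate = 708.1594 ÷ 4 kcal/g = 177.0398 g.

177 g/day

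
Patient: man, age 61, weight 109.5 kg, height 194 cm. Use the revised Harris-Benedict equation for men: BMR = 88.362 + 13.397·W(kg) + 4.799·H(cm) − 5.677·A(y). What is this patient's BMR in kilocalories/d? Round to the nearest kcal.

2140 kilocalories/d

Harris-Benedict: BMR = 88.362 + 13.397(109.5) + 4.799(194) − 5.677(61) = 2140.0425 kcal/day.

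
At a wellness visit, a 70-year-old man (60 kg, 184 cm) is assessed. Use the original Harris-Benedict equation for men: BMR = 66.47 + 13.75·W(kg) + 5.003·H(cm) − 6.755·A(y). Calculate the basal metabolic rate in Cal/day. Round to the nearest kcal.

1339 Cal/day

Harris-Benedict: BMR = 66.47 + 13.75(60) + 5.003(184) − 6.755(70) = 1339.172 kcal/day.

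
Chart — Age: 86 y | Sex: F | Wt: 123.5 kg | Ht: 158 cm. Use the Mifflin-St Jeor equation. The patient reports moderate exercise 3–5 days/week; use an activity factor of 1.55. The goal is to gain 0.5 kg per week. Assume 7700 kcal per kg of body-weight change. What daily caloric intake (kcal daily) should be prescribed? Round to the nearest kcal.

3079 kcal daily

Mifflin-St Jeor (female): BMR = 10(123.5) + 6.25(158) − 5(86) − 161 = 1235 + 987.5 − 430 − 161 = 1631.5 kcal/day.
TEE = 1631.5 × 1.55 = 2528.825 kcal/day.
Required daily surplus = 0.5 × 7700 ÷ 7 = 550 kcal/day.
Target intake = 2528.825 + 550 = 3078.825 kcal/day.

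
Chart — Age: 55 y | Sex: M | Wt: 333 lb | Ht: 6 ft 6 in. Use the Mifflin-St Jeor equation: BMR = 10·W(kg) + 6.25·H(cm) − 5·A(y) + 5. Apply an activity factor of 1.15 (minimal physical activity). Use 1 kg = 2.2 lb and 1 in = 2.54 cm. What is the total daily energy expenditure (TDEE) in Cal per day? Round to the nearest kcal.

2854 Cal per day

Convert to metric: weight = 333 ÷ 2.2 = 151.3636 kg; height = (6×12 + 6) × 2.54 = 78 × 2.54 = 198.12 cm.
Mifflin-St Jeor (male): BMR = 10(151.3636) + 6.25(198.12) − 5(55) + 5 = 1513.6364 + 1238.25 − 275 + 5 = 2481.8864 kcal/day.
TEE = BMR × activity factor = 2481.8864 × 1.15 = 2854.1693 kcal/day.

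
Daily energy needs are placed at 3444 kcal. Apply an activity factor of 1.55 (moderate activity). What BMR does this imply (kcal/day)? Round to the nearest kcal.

2222 kcal/day

BMR = TEE ÷ activity factor = 3444 ÷ 1.55 = 2221.9355 kcal/day.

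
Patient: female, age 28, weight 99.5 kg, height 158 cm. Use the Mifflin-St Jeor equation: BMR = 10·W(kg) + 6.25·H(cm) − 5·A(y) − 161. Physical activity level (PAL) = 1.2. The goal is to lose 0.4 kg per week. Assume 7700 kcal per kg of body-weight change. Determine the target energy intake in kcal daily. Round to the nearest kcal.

Mifflin-St Jeor (female): BMR = 10(99.5) + 6.25(158) − 5(28) − 161 = 995 + 987.5 − 140 − 161 = 1681.5 kcal/day.
TEE = 1681.5 × 1.2 = 2017.8 kcal/day.
Required daily deficit = 0.4 × 7700 ÷ 7 = 440 kcal/day.
Target intake = 2017.8 − 440 = 1577.8 kcal/day.

1578 kcal daily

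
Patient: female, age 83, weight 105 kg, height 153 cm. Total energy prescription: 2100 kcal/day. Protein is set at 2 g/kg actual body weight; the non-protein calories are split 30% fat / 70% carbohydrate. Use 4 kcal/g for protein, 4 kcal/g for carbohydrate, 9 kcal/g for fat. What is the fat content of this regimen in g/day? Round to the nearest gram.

42 g/day

Protein = 2 × 105 = 210 g → 210 × 4 = 840 kcal.
Non-protein calories = 2100 − 840 = 1260 kcal.
Fat: 30% × 1260 = 378 kcal; carbohydrate: 882 kcal.
Fat: 378 kcal ÷ 9 kcal/g = 42 g.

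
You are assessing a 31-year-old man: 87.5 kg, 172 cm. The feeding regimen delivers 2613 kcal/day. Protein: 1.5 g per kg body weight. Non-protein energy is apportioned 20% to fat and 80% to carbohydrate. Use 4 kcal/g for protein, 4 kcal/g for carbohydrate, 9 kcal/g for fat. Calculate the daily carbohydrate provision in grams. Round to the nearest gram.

418 g/day

Protein = 1.5 × 87.5 = 131.25 g → 131.25 × 4 = 525 kcal.
Non-protein calories = 2613 − 525 = 2088 kcal.
Fat: 20% × 2088 = 417.6 kcal; carbohydrate: 1670.4 kcal.
Carbohydrate: 1670.4 kcal ÷ 4 kcal/g = 417.6 g.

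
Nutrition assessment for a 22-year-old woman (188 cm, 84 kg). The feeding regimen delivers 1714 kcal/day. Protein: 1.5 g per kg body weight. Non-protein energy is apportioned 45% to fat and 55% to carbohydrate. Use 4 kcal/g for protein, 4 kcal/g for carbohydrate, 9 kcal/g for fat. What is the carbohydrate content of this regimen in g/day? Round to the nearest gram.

Protein = 1.5 × 84 = 126 g → 126 × 4 = 504 kcal.
Non-protein calories = 1714 − 504 = 1210 kcal.
Fat: 45% × 1210 = 544.5 kcal; carbohydrate: 665.5 kcal.
Carbohydrate: 665.5 kcal ÷ 4 kcal/g = 166.375 g.

166 g/day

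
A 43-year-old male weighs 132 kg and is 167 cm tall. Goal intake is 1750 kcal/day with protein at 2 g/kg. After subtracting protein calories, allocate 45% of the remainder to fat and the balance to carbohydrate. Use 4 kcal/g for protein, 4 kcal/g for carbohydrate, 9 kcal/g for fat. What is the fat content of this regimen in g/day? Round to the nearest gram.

35 g/day

Protein = 2 × 132 = 264 g → 264 × 4 = 1056 kcal.
Non-protein calories = 1750 − 1056 = 694 kcal.
Fat: 45% × 694 = 312.3 kcal; carbohydrate: 381.7 kcal.
Fat: 312.3 kcal ÷ 9 kcal/g = 34.7 g.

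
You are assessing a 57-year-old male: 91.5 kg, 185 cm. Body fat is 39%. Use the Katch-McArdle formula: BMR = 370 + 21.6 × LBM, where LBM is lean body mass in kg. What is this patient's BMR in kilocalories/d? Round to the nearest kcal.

LBM = 91.5 × (1 − 0.39) = 55.815 kg. Katch-McArdle: BMR = 370 + 21.6 × 55.815 = 1575.604 kcal/day.

1576 kilocalories/d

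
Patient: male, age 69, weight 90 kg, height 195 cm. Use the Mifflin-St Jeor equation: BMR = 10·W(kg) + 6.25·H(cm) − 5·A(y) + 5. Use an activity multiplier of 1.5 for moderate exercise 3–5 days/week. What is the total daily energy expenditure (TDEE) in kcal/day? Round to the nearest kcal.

2668 kcal/day

Mifflin-St Jeor (male): BMR = 10(90) + 6.25(195) − 5(69) + 5 = 900 + 1218.75 − 345 + 5 = 1778.75 kcal/day.
TEE = BMR × activity factor = 1778.75 × 1.5 = 2668.125 kcal/day.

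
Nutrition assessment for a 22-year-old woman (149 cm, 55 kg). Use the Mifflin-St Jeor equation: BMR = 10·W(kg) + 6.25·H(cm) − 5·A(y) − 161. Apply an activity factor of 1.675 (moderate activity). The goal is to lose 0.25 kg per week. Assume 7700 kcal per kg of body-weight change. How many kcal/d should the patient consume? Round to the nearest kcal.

1752 kcal/d

Mifflin-St Jeor (female): BMR = 10(55) + 6.25(149) − 5(22) − 161 = 550 + 931.25 − 110 − 161 = 1210.25 kcal/day.
TEE = 1210.25 × 1.675 = 2027.1688 kcal/day.
Required daily deficit = 0.25 × 7700 ÷ 7 = 275 kcal/day.
Target intake = 2027.1688 − 275 = 1752.1688 kcal/day.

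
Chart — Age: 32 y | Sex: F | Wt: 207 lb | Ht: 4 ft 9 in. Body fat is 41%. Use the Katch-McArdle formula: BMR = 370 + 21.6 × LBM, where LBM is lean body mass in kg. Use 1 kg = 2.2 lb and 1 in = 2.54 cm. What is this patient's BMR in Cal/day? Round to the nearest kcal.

1569 Cal/day

Convert to metric: weight = 207 ÷ 2.2 = 94.0909 kg; height = (4×12 + 9) × 2.54 = 57 × 2.54 = 144.78 cm.
LBM = 94.0909 × (1 − 0.41) = 55.5136 kg. Katch-McArdle: BMR = 370 + 21.6 × 55.5136 = 1569.0945 kcal/day.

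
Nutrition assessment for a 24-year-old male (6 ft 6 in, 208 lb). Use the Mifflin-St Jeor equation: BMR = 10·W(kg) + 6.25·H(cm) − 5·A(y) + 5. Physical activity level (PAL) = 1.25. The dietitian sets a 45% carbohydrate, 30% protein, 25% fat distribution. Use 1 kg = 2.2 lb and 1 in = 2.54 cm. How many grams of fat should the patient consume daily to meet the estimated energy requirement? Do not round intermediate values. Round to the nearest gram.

72 g/day

Convert to metric: weight = 208 ÷ 2.2 = 94.5455 kg; height = (6×12 + 6) × 2.54 = 78 × 2.54 = 198.12 cm.
Mifflin-St Jeor (male): BMR = 10(94.5455) + 6.25(198.12) − 5(24) + 5 = 945.4545 + 1238.25 − 120 + 5 = 2068.7045 kcal/day.
TEE = 2068.7045 × 1.25 = 2585.8807 kcal/day.
Fat energy = 25% × 2585.8807 = 646.4702 kcal.
Fat = 646.4702 ÷ 9 kcal/g = 71.83 g.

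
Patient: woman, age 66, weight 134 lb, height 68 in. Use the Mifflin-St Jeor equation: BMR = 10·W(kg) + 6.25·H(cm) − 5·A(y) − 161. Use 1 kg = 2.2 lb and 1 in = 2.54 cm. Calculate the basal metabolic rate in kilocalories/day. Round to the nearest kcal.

1198 kilocalories/day

Convert to metric: weight = 134 ÷ 2.2 = 60.9091 kg; height = 68 × 2.54 = 172.72 cm.
Mifflin-St Jeor (female): BMR = 10(60.9091) + 6.25(172.72) − 5(66) − 161 = 609.0909 + 1079.5 − 330 − 161 = 1197.5909 kcal/day.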